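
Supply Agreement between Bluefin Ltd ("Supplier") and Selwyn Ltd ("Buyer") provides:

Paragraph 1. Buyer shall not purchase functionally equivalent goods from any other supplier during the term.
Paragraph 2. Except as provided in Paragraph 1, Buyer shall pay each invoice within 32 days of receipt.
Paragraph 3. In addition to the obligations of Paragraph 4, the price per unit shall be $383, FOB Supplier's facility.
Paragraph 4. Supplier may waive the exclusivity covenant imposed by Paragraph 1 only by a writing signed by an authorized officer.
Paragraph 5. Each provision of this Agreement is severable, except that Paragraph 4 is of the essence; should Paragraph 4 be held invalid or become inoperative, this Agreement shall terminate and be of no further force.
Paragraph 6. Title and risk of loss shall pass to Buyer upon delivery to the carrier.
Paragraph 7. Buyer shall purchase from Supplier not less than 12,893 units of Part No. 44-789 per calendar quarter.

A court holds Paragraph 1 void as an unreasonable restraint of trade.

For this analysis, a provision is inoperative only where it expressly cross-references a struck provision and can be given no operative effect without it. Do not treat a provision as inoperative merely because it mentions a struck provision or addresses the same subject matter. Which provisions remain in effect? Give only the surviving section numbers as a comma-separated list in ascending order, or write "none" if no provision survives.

none

Paragraph 1 is struck. Paragraph 4 has no operative effect of its own apart from Paragraph 1 and is therefore inoperative. Paragraph 5 makes Paragraph 4 an essential term, and Paragraph 4 has been rendered inoperative by the cascade; under Paragraph 5, the entire Agreement is therefore void. No provision of the Agreement survives.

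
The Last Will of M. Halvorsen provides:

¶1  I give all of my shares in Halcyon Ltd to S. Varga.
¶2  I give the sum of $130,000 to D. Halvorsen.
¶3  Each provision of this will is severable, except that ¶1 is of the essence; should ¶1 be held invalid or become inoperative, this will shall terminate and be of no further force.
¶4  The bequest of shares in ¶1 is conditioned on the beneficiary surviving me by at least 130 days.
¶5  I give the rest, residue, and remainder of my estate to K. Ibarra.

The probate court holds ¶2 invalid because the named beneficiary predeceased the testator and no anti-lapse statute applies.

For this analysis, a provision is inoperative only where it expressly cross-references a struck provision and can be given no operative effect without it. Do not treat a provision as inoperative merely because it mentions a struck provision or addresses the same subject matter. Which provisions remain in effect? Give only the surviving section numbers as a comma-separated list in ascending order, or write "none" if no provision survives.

¶2 is struck. Nothing else in the will is defined by reference to ¶2. ¶3 makes ¶1 an essential term, but ¶1 is unaffected, so the severability proviso in ¶3 preserves the remaining provisions. The provisions still in force are ¶1, ¶3, ¶4, and ¶5.

1, 3, 4, 5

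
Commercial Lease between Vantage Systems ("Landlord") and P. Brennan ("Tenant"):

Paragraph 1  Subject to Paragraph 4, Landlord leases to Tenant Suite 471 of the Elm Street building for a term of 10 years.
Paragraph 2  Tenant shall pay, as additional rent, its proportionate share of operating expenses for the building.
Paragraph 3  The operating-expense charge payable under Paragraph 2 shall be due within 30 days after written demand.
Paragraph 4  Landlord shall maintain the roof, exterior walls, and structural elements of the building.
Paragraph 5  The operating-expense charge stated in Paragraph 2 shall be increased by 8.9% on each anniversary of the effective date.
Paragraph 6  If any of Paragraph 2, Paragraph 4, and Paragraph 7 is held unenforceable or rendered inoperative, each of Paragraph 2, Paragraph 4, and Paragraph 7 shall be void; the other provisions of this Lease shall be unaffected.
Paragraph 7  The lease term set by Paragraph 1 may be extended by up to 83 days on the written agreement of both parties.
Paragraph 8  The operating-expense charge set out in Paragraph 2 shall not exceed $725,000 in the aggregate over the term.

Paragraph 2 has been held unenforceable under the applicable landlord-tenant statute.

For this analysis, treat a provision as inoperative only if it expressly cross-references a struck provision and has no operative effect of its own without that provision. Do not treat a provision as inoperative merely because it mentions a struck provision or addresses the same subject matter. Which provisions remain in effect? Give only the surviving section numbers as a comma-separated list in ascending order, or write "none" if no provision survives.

Paragraph 2 is struck. Paragraph 3 has no operative effect of its own apart from Paragraph 2 and is therefore inoperative. Paragraph 5 has no operative effect of its own apart from Paragraph 2 and is therefore inoperative. The whole of Paragraph 8 is the aggregate cap on the operating-expense charge, defined by reference to Paragraph 2, so Paragraph 8 cannot stand once Paragraph 2 is removed. Paragraph 1 mentions Paragraph 4 but its own obligation stands independently of Paragraph 4, so Paragraph 1 is not affected. Paragraph 6 declares Paragraph 2, Paragraph 4, and Paragraph 7 mutually dependent; since one of them has fallen, all of them are of no effect. That brings down Paragraph 4 and Paragraph 7 as well. The remainder continues in force under Paragraph 6. The provisions still in force are Paragraph 1 and Paragraph 6.

1, 6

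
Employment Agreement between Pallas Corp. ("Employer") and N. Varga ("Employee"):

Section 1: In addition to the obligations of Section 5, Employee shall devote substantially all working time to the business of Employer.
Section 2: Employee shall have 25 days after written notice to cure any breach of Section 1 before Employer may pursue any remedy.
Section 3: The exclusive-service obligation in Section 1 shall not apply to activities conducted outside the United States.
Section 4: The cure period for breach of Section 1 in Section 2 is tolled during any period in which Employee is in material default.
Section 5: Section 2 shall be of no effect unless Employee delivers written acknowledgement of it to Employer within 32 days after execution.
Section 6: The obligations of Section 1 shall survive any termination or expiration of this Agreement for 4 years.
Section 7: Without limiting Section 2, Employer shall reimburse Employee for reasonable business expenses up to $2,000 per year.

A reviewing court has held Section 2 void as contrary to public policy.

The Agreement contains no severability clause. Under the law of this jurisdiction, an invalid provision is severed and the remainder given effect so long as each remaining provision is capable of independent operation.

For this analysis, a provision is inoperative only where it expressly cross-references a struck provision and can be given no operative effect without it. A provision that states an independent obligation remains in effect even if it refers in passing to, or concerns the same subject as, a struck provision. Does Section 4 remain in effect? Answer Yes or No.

Section 2 is struck. The whole of Section 4 is the tolling of the cure period for breach of Section 1, defined by reference to Section 2, so Section 4 cannot stand once Section 2 is removed. Section 5 operates only by reference to Section 2, so it falls with Section 2. Section 7 mentions Section 2 but its own obligation stands independently of Section 2, so Section 7 is not affected. Although Section 1 refers to Section 5, its operative terms do not depend on Section 5, so it remains in effect. With no severability clause, the stated default rule severs what cannot stand and enforces each remaining provision that can operate on its own. The provisions still in force are Section 1, Section 3, Section 6, and Section 7. Section 4 is among the inoperative provisions, so the answer is no.

No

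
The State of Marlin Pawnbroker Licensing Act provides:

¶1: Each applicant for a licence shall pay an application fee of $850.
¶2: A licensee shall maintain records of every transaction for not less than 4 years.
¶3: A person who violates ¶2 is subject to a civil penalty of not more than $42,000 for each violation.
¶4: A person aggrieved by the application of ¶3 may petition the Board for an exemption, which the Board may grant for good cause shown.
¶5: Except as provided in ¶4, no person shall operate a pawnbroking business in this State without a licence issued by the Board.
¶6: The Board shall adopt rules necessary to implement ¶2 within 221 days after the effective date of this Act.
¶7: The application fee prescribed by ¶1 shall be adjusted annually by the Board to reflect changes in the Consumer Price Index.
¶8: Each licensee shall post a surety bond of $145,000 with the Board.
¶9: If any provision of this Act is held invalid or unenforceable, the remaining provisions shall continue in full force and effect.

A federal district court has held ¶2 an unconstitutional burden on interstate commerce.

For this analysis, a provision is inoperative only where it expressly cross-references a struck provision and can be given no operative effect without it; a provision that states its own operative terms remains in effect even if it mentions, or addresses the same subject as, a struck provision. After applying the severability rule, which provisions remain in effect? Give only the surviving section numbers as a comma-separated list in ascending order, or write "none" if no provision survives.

1, 5, 7, 8, 9

¶2 is struck. ¶3 operates only by reference to ¶2, so it falls with ¶2. ¶6 operates only by reference to ¶2, so it falls with ¶2. ¶4 merely fixes the exemption procedure for ¶3; with ¶3 gone it has nothing to operate on and falls away. Although ¶5 refers to ¶4, its operative terms do not depend on ¶4, so it remains in effect. Under the severability clause in ¶9, the remaining provisions continue in force. ¶1, ¶5, ¶7, ¶8, and ¶9 remain in effect.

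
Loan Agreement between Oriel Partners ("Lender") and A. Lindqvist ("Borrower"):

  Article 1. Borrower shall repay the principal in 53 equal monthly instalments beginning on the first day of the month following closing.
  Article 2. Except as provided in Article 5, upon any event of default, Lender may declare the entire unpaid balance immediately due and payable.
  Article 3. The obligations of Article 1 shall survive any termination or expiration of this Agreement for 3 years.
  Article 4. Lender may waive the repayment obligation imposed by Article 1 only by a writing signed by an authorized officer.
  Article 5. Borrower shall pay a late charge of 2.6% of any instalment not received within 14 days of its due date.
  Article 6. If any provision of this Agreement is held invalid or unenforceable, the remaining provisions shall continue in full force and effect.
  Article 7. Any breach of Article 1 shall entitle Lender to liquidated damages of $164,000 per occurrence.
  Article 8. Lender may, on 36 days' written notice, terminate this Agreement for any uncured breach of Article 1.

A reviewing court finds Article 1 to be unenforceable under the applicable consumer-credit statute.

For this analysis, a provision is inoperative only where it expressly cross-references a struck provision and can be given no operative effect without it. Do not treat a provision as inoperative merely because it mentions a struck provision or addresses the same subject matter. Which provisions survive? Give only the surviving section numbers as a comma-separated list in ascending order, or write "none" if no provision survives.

2, 5, 6

Article 1 is struck. Article 3 merely fixes the survival period for Article 1; with Article 1 gone it has nothing to operate on and falls away. Article 4 has no operative effect of its own apart from Article 1 and is therefore inoperative. Article 7 operates only by reference to Article 1, so it falls with Article 1. Article 8 has no operative effect of its own apart from Article 1 and is therefore inoperative. Article 6 is a severability clause and preserves every provision that can still be given independent effect. That leaves Article 2, Article 5, and Article 6 in effect.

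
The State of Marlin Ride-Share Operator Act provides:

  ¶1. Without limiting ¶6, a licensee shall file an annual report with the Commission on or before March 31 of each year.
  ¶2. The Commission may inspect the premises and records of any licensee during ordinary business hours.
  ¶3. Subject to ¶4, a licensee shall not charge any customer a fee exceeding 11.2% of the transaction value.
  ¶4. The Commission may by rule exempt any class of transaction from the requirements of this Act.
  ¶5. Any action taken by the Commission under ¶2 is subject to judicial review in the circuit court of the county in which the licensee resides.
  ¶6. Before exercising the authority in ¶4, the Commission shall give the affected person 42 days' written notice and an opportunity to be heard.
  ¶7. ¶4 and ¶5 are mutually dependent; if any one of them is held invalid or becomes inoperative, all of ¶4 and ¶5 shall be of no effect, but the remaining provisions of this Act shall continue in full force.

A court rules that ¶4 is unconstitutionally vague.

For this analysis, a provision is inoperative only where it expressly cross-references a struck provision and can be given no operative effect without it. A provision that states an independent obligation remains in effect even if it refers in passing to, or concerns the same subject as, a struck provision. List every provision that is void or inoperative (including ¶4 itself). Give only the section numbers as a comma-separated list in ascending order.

¶4 is struck. ¶6 operates only by reference to ¶4, so it falls with ¶4. Although ¶1 refers to ¶6, its operative terms do not depend on ¶6, so it remains in effect. ¶3 mentions ¶4 but its own obligation stands independently of ¶4, so ¶3 is not affected. ¶7 declares ¶4 and ¶5 mutually dependent; since one of them has fallen, all of them are of no effect. That brings down ¶5 as well. The remainder continues in force under ¶7. ¶1, ¶2, ¶3, and ¶7 remain in effect.

4, 5, 6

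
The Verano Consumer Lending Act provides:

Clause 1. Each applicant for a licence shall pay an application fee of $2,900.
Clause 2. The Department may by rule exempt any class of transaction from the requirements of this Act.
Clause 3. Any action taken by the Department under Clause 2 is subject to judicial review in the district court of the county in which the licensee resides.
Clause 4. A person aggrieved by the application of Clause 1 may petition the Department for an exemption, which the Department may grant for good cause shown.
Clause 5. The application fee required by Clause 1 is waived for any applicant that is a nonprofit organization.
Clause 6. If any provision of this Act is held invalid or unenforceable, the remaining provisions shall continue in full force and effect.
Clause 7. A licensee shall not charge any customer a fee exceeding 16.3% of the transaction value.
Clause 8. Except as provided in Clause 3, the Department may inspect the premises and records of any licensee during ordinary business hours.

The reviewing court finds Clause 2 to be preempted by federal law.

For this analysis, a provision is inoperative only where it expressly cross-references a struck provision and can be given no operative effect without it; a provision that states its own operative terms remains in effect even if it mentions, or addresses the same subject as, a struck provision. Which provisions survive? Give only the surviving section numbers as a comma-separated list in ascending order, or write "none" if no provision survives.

1, 4, 5, 6, 7, 8

Clause 2 is struck. Clause 3 merely fixes the judicial-review right for Clause 2; with Clause 2 gone it has nothing to operate on and falls away. Although Clause 8 refers to Clause 3, its operative terms do not depend on Clause 3, so it remains in effect. Clause 6 is a severability clause and preserves every provision that can still be given independent effect. Clause 1, Clause 4, Clause 5, Clause 6, Clause 7, and Clause 8 remain in effect.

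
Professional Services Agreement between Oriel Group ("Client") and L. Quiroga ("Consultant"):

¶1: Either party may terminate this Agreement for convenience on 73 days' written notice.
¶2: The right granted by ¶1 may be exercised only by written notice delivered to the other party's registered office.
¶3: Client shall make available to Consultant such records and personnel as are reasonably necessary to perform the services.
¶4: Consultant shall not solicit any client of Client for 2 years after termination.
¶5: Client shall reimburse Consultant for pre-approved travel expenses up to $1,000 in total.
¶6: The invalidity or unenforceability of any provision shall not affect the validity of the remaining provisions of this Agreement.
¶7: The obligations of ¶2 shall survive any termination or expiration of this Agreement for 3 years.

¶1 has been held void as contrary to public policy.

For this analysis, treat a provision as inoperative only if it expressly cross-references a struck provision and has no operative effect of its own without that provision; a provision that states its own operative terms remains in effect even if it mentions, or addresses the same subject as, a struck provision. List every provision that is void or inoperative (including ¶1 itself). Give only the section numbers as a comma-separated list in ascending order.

1, 2, 7

¶1 is struck. ¶2 operates only by reference to ¶1, so it falls with ¶1. ¶7 merely fixes the survival period for ¶2; with ¶2 gone it has nothing to operate on and falls away. ¶6 is a severability clause and preserves every provision that can still be given independent effect. ¶3, ¶4, ¶5, and ¶6 remain in effect.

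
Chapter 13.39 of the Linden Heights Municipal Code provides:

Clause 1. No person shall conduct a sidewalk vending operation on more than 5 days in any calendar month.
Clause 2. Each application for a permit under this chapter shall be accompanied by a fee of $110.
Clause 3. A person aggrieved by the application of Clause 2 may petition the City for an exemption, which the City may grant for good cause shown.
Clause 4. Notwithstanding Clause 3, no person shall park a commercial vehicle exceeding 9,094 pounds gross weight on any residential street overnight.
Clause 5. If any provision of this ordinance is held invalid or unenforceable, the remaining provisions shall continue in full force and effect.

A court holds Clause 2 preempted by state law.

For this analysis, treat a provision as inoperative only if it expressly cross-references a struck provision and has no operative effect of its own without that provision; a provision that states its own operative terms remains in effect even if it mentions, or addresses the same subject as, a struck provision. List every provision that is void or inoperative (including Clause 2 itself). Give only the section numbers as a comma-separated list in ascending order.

2, 3

Clause 2 is struck. Clause 3 merely fixes the exemption procedure for Clause 2; with Clause 2 gone it has nothing to operate on and falls away. Clause 4 mentions Clause 3 but its own obligation stands independently of Clause 3, so Clause 4 is not affected. Clause 5 is a severability clause and preserves every provision that can still be given independent effect. The provisions still in force are Clause 1, Clause 4, and Clause 5.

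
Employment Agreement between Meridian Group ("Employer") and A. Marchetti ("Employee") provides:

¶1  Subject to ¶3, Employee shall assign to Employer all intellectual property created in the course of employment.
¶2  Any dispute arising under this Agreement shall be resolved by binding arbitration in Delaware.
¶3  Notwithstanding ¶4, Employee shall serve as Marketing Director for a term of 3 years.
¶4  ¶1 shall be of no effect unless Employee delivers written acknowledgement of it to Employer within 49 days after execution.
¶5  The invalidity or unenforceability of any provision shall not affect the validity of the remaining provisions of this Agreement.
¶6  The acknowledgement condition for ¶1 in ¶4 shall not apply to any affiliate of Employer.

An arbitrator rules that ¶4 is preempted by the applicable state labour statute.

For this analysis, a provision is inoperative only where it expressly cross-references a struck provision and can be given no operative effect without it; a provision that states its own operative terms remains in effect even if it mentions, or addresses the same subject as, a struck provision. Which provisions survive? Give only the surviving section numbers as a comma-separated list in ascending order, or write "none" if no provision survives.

¶4 is struck. ¶6 does nothing except set the carve-out from the acknowledgement condition for ¶1 by reference to ¶4; with ¶4 gone it has no independent effect and is inoperative. ¶3 mentions ¶4 but its own obligation stands independently of ¶4, so ¶3 is not affected. ¶5 is a severability clause and preserves every provision that can still be given independent effect. That leaves ¶1, ¶2, ¶3, and ¶5 in effect.

1, 2, 3, 5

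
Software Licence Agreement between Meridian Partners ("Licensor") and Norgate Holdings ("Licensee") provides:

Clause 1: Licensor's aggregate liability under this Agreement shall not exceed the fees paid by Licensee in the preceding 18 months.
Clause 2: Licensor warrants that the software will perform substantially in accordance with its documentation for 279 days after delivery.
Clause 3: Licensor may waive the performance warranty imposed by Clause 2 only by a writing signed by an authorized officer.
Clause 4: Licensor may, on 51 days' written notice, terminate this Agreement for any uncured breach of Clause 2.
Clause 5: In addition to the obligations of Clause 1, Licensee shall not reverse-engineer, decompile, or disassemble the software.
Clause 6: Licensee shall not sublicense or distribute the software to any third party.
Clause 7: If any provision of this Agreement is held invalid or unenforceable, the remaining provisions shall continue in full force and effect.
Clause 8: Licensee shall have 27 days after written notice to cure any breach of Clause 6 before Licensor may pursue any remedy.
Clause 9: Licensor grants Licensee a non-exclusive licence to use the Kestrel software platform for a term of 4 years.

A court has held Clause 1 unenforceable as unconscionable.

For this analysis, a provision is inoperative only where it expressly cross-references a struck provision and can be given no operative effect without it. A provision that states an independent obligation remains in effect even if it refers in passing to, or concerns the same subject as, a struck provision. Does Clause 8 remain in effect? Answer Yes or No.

Yes

Clause 1 is struck. Clause 5 mentions Clause 1 but its own obligation stands independently of Clause 1, so Clause 5 is not affected. Nothing else in the Agreement is defined by reference to Clause 1. Under the severability clause in Clause 7, the remaining provisions continue in force. The provisions still in force are Clause 2, Clause 3, Clause 4, Clause 5, Clause 6, Clause 7, Clause 8, and Clause 9. Clause 8 is among the surviving provisions, so the answer is yes.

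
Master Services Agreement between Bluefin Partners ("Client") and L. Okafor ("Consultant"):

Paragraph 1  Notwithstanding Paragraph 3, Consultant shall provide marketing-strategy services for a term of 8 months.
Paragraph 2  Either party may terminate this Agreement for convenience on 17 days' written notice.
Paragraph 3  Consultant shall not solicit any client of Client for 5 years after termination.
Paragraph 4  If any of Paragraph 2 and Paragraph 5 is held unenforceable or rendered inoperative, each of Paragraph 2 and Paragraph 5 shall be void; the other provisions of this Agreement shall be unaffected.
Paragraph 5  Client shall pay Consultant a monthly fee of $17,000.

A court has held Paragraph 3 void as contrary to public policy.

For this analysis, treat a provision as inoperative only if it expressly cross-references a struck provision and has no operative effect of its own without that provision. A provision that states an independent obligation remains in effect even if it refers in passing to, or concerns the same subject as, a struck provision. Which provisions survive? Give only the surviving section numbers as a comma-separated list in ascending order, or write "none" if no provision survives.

1, 2, 4, 5

Paragraph 3 is struck. Although Paragraph 1 refers to Paragraph 3, its operative terms do not depend on Paragraph 3, so it remains in effect. Nothing else in the Agreement is defined by reference to Paragraph 3. Paragraph 4 ties Paragraph 2 and Paragraph 5 together, but none of those is affected here; the remaining provisions continue in force under Paragraph 4. The provisions still in force are Paragraph 1, Paragraph 2, Paragraph 4, and Paragraph 5.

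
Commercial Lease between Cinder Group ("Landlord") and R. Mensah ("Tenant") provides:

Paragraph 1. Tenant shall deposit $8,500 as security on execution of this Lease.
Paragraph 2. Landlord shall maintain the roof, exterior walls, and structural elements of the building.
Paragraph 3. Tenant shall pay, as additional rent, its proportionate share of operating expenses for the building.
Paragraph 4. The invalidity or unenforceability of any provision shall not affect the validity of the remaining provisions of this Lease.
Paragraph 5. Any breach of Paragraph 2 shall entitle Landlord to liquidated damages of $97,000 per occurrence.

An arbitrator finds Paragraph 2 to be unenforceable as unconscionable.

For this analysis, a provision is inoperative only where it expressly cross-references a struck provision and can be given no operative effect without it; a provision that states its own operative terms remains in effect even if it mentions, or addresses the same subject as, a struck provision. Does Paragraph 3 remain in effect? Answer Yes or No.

Paragraph 2 is struck. Paragraph 5 does nothing except set the liquidated-damages amount by reference to Paragraph 2; with Paragraph 2 gone it has no independent effect and is inoperative. Paragraph 4 is a severability clause and preserves every provision that can still be given independent effect. That leaves Paragraph 1, Paragraph 3, and Paragraph 4 in effect. Paragraph 3 is among the surviving provisions, so the answer is yes.

Yes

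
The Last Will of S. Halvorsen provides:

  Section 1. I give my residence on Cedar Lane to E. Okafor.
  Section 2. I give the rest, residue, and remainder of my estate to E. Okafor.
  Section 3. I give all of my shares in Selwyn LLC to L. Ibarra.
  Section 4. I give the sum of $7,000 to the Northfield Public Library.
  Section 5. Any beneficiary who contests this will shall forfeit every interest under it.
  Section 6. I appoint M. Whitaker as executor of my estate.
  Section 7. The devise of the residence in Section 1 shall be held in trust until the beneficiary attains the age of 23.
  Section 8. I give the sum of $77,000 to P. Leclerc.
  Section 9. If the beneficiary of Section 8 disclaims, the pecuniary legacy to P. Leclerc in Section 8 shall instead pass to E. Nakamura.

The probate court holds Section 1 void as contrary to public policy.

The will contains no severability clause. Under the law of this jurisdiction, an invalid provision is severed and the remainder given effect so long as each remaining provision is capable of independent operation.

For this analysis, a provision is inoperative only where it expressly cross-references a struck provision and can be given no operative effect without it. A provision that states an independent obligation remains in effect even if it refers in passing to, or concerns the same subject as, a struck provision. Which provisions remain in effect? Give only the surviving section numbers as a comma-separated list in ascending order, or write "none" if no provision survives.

Section 1 is struck. The only function of Section 7 is the trust for Section 1, so it cannot stand once Section 1 is removed. With no severability clause, the stated default rule severs what cannot stand and enforces each remaining provision that can operate on its own. Section 2, Section 3, Section 4, Section 5, Section 6, Section 8, and Section 9 remain in effect.

2, 3, 4, 5, 6, 8, 9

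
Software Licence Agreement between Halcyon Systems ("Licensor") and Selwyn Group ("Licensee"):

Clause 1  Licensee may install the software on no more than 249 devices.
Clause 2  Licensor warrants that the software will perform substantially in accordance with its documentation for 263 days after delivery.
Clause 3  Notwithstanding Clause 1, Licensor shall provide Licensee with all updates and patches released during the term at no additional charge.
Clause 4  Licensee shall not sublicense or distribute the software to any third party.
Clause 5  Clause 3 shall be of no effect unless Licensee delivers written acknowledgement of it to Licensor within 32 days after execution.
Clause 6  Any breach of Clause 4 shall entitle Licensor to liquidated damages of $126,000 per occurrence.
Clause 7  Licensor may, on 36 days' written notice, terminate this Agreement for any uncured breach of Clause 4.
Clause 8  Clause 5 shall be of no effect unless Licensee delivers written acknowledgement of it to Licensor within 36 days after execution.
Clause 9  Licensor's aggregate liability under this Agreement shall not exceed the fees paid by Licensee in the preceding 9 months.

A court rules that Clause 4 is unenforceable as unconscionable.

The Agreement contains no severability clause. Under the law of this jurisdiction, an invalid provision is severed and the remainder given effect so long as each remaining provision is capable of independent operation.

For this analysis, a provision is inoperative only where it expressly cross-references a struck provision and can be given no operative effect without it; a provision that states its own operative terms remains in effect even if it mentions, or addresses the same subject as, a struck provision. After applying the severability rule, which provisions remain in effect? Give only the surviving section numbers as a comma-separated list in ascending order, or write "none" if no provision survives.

Clause 4 is struck. Clause 6 has no operative effect of its own apart from Clause 4 and is therefore inoperative. Clause 7 merely fixes the termination right for breach of Clause 4; with Clause 4 gone it has nothing to operate on and falls away. With no severability clause, the stated default rule severs what cannot stand and enforces each remaining provision that can operate on its own. That leaves Clause 1, Clause 2, Clause 3, Clause 5, Clause 8, and Clause 9 in effect.

1, 2, 3, 5, 8, 9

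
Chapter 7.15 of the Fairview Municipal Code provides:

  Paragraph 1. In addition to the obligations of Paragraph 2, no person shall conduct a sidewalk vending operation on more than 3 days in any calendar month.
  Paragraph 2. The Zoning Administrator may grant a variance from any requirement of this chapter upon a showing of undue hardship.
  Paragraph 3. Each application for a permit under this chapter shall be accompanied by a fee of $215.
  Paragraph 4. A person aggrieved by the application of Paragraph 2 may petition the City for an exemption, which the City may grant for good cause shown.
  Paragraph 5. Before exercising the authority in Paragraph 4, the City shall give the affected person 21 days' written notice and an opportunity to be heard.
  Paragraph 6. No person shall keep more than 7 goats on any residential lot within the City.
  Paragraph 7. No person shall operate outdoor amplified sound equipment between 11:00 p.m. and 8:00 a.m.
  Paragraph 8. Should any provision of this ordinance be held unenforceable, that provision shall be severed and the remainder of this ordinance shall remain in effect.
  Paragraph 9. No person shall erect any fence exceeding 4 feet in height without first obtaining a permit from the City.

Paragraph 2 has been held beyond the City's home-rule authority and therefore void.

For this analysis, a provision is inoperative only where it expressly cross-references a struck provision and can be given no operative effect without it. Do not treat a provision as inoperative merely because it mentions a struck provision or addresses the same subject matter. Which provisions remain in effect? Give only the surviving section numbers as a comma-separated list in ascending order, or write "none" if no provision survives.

Paragraph 2 is struck. Paragraph 4 operates only by reference to Paragraph 2, so it falls with Paragraph 2. Paragraph 5 operates only by reference to Paragraph 4, so it falls with Paragraph 4. Paragraph 1 mentions Paragraph 2 but its own obligation stands independently of Paragraph 2, so Paragraph 1 is not affected. Under the severability clause in Paragraph 8, the remaining provisions continue in force. The provisions still in force are Paragraph 1, Paragraph 3, Paragraph 6, Paragraph 7, Paragraph 8, and Paragraph 9.

1, 3, 6, 7, 8, 9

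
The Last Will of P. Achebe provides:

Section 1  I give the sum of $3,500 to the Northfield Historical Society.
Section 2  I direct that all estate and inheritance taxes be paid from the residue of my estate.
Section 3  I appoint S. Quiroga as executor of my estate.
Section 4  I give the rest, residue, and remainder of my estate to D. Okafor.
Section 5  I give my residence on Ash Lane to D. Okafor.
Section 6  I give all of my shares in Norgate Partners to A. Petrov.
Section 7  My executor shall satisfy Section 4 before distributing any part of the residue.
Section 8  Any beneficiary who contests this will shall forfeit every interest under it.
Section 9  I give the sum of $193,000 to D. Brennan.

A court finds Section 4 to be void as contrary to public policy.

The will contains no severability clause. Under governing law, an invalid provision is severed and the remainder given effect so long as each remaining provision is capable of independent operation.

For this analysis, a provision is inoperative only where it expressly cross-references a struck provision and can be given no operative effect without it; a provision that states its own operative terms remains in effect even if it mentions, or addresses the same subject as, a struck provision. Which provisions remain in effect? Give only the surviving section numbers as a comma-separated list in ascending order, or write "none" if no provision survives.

Section 4 is struck. The only function of Section 7 is the priority direction for Section 4, so it cannot stand once Section 4 is removed. Under the stated default rule, only provisions that cannot operate independently fall away; the rest are enforced. The provisions still in force are Section 1, Section 2, Section 3, Section 5, Section 6, Section 8, and Section 9.

1, 2, 3, 5, 6, 8, 9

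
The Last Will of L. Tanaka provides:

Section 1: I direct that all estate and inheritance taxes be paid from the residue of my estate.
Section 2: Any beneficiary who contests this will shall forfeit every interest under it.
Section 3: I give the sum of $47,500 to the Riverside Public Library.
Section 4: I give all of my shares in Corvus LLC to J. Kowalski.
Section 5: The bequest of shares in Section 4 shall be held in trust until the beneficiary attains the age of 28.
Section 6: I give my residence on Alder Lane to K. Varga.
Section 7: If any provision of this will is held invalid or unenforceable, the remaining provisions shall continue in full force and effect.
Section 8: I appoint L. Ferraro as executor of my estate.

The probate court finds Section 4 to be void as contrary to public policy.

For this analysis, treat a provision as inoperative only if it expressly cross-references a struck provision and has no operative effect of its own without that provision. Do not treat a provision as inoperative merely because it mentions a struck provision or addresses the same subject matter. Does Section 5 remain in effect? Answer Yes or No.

Section 4 is struck. Section 5 operates only by reference to Section 4, so it falls with Section 4. Under the severability clause in Section 7, the remaining provisions continue in force. That leaves Section 1, Section 2, Section 3, Section 6, Section 7, and Section 8 in effect. Section 5 is among the inoperative provisions, so the answer is no.

No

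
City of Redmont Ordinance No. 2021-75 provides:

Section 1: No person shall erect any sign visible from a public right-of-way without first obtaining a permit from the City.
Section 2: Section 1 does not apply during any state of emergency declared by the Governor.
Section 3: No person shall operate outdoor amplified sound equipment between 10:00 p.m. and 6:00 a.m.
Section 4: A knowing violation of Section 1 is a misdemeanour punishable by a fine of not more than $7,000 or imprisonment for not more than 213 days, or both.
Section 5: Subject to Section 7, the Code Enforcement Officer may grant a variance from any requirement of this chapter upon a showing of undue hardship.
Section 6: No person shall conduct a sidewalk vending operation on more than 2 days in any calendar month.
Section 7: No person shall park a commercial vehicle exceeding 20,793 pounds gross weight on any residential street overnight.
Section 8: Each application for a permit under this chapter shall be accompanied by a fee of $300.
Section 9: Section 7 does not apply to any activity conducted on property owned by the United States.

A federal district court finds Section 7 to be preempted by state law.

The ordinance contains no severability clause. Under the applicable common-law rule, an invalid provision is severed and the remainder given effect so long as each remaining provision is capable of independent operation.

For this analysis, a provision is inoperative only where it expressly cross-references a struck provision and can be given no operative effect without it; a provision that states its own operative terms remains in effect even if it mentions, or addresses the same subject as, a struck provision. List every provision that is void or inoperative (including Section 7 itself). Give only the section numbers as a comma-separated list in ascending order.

7, 9

Section 7 is struck. Section 9 has no operative effect of its own apart from Section 7 and is therefore inoperative. Although Section 5 refers to Section 7, its operative terms do not depend on Section 7, so it remains in effect. Under the stated default rule, only provisions that cannot operate independently fall away; the rest are enforced. The provisions still in force are Section 1, Section 2, Section 3, Section 4, Section 5, Section 6, and Section 8.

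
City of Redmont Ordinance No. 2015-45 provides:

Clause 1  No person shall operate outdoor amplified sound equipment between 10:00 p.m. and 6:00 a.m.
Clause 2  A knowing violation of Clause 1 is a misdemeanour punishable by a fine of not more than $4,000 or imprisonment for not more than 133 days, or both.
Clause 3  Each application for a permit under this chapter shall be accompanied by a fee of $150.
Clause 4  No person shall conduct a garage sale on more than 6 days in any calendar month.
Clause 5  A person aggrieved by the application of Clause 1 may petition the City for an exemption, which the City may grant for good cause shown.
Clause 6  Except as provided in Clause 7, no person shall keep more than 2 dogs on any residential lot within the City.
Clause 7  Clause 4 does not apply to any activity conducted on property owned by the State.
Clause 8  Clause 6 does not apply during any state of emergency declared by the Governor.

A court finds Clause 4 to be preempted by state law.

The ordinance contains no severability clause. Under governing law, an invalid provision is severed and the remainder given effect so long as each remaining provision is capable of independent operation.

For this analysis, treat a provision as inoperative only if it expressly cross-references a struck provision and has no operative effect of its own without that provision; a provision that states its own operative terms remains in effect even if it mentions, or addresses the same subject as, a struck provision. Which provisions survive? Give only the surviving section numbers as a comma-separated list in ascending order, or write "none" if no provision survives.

Clause 4 is struck. Clause 7 has no operative effect of its own apart from Clause 4 and is therefore inoperative. Clause 6 mentions Clause 7 but its own obligation stands independently of Clause 7, so Clause 6 is not affected. Under the stated default rule, only provisions that cannot operate independently fall away; the rest are enforced. The provisions still in force are Clause 1, Clause 2, Clause 3, Clause 5, Clause 6, and Clause 8.

1, 2, 3, 5, 6, 8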